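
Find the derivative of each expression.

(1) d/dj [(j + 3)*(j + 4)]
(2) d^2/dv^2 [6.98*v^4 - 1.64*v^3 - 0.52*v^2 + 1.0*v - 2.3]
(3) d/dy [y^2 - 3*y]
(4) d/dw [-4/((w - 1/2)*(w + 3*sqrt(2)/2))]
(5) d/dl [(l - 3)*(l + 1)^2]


(1) = 2*j + 7
(2) = 83.76*v^2 - 9.84*v - 1.04
(3) = 2*y - 3
(4) = 32*(4*w - 1 + 3*sqrt(2))/((2*w - 1)^2*(2*w + 3*sqrt(2))^2)
(5) = (l + 1)*(3*l - 5)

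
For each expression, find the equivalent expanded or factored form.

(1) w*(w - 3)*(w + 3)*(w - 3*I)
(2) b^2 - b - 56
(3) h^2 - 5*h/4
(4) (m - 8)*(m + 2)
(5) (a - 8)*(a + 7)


(1) = w^4 - 3*I*w^3 - 9*w^2 + 27*I*w
(2) = (b - 8)*(b + 7)
(3) = h*(h - 5/4)
(4) = m^2 - 6*m - 16
(5) = a^2 - a - 56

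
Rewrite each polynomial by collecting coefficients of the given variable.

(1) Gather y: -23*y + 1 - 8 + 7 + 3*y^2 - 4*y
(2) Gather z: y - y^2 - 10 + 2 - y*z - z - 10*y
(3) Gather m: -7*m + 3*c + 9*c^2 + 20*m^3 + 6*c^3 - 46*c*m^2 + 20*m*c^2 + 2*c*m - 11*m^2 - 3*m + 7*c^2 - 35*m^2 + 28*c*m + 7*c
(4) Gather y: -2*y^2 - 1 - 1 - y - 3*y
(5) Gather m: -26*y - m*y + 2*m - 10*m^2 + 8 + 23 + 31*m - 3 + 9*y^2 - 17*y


(1) = 3*y^2 - 27*y
(2) = -y^2 - 9*y + z*(-y - 1) - 8
(3) = 6*c^3 + 16*c^2 + 10*c + 20*m^3 + m^2*(-46*c - 46) + m*(20*c^2 + 30*c - 10)
(4) = -2*y^2 - 4*y - 2
(5) = -10*m^2 + m*(33 - y) + 9*y^2 - 43*y + 28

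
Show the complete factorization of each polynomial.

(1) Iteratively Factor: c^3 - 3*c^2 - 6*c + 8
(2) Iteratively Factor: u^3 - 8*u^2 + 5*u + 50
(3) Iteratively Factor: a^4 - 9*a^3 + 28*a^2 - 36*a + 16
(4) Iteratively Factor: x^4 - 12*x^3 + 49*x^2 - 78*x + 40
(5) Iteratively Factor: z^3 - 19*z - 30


(1) = (c + 2)*(c^2 - 5*c + 4) = (c - 4)*(c + 2)*(c - 1)
(2) = (u - 5)*(u^2 - 3*u - 10) = (u - 5)^2*(u + 2)
(3) = (a - 2)*(a^3 - 7*a^2 + 14*a - 8) = (a - 2)^2*(a^2 - 5*a + 4) = (a - 2)^2*(a - 1)*(a - 4)
(4) = (x - 4)*(x^3 - 8*x^2 + 17*x - 10) = (x - 4)*(x - 1)*(x^2 - 7*x + 10) = (x - 4)*(x - 2)*(x - 1)*(x - 5)
(5) = (z + 2)*(z^2 - 2*z - 15) = (z - 5)*(z + 2)*(z + 3)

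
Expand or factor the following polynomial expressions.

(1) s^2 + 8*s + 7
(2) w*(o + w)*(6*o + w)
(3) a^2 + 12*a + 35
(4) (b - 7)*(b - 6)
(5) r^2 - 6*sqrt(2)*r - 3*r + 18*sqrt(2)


(1) = (s + 1)*(s + 7)
(2) = 6*o^2*w + 7*o*w^2 + w^3
(3) = (a + 5)*(a + 7)
(4) = b^2 - 13*b + 42
(5) = (r - 3)*(r - 6*sqrt(2))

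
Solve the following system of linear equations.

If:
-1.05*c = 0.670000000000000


Then:
c = -0.64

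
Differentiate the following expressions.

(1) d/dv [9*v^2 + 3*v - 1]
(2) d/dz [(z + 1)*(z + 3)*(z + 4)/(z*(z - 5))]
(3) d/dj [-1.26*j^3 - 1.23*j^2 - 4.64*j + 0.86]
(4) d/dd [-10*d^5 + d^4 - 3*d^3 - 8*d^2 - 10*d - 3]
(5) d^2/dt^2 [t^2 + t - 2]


(1) = 18*v + 3
(2) = (z^4 - 10*z^3 - 59*z^2 - 24*z + 60)/(z^2*(z^2 - 10*z + 25))
(3) = -3.78*j^2 - 2.46*j - 4.64
(4) = -50*d^4 + 4*d^3 - 9*d^2 - 16*d - 10
(5) = 2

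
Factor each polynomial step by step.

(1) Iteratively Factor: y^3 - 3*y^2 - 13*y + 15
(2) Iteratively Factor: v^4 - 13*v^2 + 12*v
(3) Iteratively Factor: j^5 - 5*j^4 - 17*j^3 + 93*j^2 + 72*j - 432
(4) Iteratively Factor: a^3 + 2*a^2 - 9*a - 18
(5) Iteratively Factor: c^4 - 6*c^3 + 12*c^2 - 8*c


(1) = (y + 3)*(y^2 - 6*y + 5) = (y - 5)*(y + 3)*(y - 1)
(2) = (v - 1)*(v^3 + v^2 - 12*v) = (v - 3)*(v - 1)*(v^2 + 4*v) = v*(v - 3)*(v - 1)*(v + 4)
(3) = (j - 3)*(j^4 - 2*j^3 - 23*j^2 + 24*j + 144) = (j - 3)*(j + 3)*(j^3 - 5*j^2 - 8*j + 48) = (j - 3)*(j + 3)^2*(j^2 - 8*j + 16) = (j - 4)*(j - 3)*(j + 3)^2*(j - 4)
(4) = (a - 3)*(a^2 + 5*a + 6) = (a - 3)*(a + 2)*(a + 3)
(5) = (c - 2)*(c^3 - 4*c^2 + 4*c) = (c - 2)^2*(c^2 - 2*c) = c*(c - 2)^2*(c - 2)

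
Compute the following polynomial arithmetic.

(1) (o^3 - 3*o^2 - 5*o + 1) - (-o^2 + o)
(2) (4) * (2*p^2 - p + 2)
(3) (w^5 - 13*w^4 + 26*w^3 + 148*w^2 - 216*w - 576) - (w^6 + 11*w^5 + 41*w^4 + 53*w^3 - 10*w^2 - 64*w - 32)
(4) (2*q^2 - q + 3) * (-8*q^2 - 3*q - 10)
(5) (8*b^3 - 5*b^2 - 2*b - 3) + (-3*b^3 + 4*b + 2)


(1) = o^3 - 2*o^2 - 6*o + 1
(2) = 8*p^2 - 4*p + 8
(3) = -w^6 - 10*w^5 - 54*w^4 - 27*w^3 + 158*w^2 - 152*w - 544
(4) = -16*q^4 + 2*q^3 - 41*q^2 + q - 30
(5) = 5*b^3 - 5*b^2 + 2*b - 1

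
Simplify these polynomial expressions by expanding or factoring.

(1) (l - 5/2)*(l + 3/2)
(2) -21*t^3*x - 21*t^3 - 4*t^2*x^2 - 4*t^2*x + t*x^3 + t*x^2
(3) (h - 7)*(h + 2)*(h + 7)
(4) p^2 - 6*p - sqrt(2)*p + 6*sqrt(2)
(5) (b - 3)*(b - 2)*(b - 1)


(1) = l^2 - l - 15/4
(2) = (-7*t + x)*(3*t + x)*(t*x + t)
(3) = h^3 + 2*h^2 - 49*h - 98
(4) = (p - 6)*(p - sqrt(2))
(5) = b^3 - 6*b^2 + 11*b - 6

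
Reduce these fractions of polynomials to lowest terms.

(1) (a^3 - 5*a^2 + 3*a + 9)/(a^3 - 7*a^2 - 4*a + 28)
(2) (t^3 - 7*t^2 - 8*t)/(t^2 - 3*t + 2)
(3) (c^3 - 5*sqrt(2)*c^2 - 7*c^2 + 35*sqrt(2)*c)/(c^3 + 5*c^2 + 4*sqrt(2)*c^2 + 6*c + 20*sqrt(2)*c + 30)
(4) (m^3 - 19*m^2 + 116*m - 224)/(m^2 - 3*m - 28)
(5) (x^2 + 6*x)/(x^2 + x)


(1) = (a^3 - 5*a^2 + 3*a + 9)/(a^3 - 7*a^2 - 4*a + 28)
(2) = (t^3 - 7*t^2 - 8*t)/(t^2 - 3*t + 2)
(3) = (c^3 + c^2*(-5*sqrt(2) - 7) + 35*sqrt(2)*c)/(c^3 + c^2*(5 + 4*sqrt(2)) + c*(6 + 20*sqrt(2)) + 30)
(4) = (m^2 - 12*m + 32)/(m + 4)
(5) = (x + 6)/(x + 1)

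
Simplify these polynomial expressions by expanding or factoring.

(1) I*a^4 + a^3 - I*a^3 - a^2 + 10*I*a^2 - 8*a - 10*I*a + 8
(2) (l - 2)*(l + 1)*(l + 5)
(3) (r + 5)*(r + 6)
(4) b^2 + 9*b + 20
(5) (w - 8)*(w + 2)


(1) = (a - 4*I)*(a + I)*(a + 2*I)*(I*a - I)
(2) = l^3 + 4*l^2 - 7*l - 10
(3) = r^2 + 11*r + 30
(4) = (b + 4)*(b + 5)
(5) = w^2 - 6*w - 16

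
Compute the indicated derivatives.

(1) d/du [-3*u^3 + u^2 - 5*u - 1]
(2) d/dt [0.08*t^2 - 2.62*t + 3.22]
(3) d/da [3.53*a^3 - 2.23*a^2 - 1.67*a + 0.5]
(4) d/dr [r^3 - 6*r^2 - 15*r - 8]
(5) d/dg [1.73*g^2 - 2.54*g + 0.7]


(1) = -9*u^2 + 2*u - 5
(2) = 0.16*t - 2.62
(3) = 10.59*a^2 - 4.46*a - 1.67
(4) = 3*r^2 - 12*r - 15
(5) = 3.46*g - 2.54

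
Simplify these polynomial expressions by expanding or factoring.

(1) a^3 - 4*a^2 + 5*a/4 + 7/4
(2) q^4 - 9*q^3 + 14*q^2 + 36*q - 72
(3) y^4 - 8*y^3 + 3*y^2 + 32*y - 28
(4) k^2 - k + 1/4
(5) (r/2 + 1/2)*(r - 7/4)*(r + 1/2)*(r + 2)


(1) = (a - 7/2)*(a - 1)*(a + 1/2)
(2) = (q - 6)*(q - 3)*(q - 2)*(q + 2)
(3) = (y - 7)*(y - 2)*(y - 1)*(y + 2)
(4) = (k - 1/2)^2
(5) = r^4/2 + 7*r^3/8 - 21*r^2/16 - 41*r/16 - 7/8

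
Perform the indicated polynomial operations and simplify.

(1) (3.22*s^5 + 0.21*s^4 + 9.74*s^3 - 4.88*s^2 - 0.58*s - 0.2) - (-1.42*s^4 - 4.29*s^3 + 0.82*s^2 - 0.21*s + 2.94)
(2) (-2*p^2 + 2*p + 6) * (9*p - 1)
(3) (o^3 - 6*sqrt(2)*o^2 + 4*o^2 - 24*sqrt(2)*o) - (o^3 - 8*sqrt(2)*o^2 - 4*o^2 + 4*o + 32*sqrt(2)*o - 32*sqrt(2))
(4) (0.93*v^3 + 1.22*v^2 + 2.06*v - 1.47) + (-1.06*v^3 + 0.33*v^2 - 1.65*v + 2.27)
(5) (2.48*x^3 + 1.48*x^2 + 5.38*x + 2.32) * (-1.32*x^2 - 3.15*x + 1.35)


(1) = 3.22*s^5 + 1.63*s^4 + 14.03*s^3 - 5.7*s^2 - 0.37*s - 3.14
(2) = -18*p^3 + 20*p^2 + 52*p - 6
(3) = 2*sqrt(2)*o^2 + 8*o^2 - 56*sqrt(2)*o - 4*o + 32*sqrt(2)
(4) = -0.13*v^3 + 1.55*v^2 + 0.41*v + 0.8
(5) = -3.2736*x^5 - 9.7656*x^4 - 8.4156*x^3 - 18.0114*x^2 - 0.045*x + 3.132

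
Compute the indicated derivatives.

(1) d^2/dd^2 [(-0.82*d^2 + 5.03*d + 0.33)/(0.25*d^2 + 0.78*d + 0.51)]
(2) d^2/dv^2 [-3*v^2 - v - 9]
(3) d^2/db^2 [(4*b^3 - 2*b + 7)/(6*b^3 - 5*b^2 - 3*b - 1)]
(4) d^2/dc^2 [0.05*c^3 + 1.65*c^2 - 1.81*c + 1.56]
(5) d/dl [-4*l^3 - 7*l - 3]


(1) = (0.94855*d^3 + 0.75105*d^2 - 3.46185*d - 4.111038)/(0.015625*d^6 + 0.14625*d^5 + 0.551925*d^4 + 1.071252*d^3 + 1.125927*d^2 + 0.608634*d + 0.132651)
(2) = -6
(3) = 2*(120*b^6 + 1836*b^4 - 1750*b^3 + 111*b^2 + 483*b + 34)/(216*b^9 - 540*b^8 + 126*b^7 + 307*b^6 + 117*b^5 - 102*b^4 - 99*b^3 - 42*b^2 - 9*b - 1)
(4) = 0.3*c + 3.3
(5) = -12*l^2 - 7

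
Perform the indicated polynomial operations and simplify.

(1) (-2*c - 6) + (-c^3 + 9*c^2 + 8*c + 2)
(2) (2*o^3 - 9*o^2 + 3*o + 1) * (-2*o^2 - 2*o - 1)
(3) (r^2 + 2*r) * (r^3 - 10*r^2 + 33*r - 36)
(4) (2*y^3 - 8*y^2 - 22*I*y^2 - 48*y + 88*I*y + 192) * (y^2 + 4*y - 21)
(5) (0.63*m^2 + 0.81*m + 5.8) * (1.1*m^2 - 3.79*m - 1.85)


(1) = -c^3 + 9*c^2 + 6*c - 4
(2) = -4*o^5 + 14*o^4 + 10*o^3 + o^2 - 5*o - 1
(3) = r^5 - 8*r^4 + 13*r^3 + 30*r^2 - 72*r
(4) = 2*y^5 - 22*I*y^4 - 122*y^3 + 168*y^2 + 814*I*y^2 + 1776*y - 1848*I*y - 4032
(5) = 0.693*m^4 - 1.4967*m^3 + 2.1446*m^2 - 23.4805*m - 10.73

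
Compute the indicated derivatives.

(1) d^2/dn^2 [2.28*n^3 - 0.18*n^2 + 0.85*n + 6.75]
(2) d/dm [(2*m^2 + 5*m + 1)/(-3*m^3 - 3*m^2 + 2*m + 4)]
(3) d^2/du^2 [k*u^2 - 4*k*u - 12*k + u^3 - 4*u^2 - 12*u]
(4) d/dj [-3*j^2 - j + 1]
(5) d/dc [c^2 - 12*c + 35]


(1) = 13.68*n - 0.36
(2) = 2*(3*m^4 + 15*m^3 + 14*m^2 + 11*m + 9)/(9*m^6 + 18*m^5 - 3*m^4 - 36*m^3 - 20*m^2 + 16*m + 16)
(3) = 2*k + 6*u - 8
(4) = -6*j - 1
(5) = 2*c - 12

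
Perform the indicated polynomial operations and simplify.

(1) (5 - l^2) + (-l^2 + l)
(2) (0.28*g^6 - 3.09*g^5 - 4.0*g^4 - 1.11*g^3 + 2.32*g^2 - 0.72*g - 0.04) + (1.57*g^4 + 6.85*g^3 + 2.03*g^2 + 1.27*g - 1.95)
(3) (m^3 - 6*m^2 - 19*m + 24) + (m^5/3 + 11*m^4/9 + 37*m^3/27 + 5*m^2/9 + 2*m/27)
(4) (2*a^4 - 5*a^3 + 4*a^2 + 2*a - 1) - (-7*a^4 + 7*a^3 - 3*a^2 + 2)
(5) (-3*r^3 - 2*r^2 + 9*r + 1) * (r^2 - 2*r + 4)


(1) = -2*l^2 + l + 5
(2) = 0.28*g^6 - 3.09*g^5 - 2.43*g^4 + 5.74*g^3 + 4.35*g^2 + 0.55*g - 1.99
(3) = m^5/3 + 11*m^4/9 + 64*m^3/27 - 49*m^2/9 - 511*m/27 + 24
(4) = 9*a^4 - 12*a^3 + 7*a^2 + 2*a - 3
(5) = -3*r^5 + 4*r^4 + r^3 - 25*r^2 + 34*r + 4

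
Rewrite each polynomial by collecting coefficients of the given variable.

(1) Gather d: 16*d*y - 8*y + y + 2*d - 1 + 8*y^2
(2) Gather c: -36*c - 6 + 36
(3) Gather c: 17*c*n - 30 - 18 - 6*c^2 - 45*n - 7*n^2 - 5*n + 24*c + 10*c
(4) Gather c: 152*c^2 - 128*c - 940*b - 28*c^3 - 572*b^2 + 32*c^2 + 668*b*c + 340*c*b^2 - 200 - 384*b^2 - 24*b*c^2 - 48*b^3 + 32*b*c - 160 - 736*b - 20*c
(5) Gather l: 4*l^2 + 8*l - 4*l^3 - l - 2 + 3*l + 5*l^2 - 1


(1) = d*(16*y + 2) + 8*y^2 - 7*y - 1
(2) = 30 - 36*c
(3) = -6*c^2 + c*(17*n + 34) - 7*n^2 - 50*n - 48
(4) = -48*b^3 - 956*b^2 - 1676*b - 28*c^3 + c^2*(184 - 24*b) + c*(340*b^2 + 700*b - 148) - 360
(5) = -4*l^3 + 9*l^2 + 10*l - 3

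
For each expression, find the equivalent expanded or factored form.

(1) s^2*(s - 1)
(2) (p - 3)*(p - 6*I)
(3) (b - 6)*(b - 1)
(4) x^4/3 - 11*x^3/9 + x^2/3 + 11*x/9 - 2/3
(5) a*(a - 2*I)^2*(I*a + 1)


(1) = s^3 - s^2
(2) = p^2 - 3*p - 6*I*p + 18*I
(3) = b^2 - 7*b + 6
(4) = (x/3 + 1/3)*(x - 3)*(x - 1)*(x - 2/3)
(5) = I*a^4 + 5*a^3 - 8*I*a^2 - 4*a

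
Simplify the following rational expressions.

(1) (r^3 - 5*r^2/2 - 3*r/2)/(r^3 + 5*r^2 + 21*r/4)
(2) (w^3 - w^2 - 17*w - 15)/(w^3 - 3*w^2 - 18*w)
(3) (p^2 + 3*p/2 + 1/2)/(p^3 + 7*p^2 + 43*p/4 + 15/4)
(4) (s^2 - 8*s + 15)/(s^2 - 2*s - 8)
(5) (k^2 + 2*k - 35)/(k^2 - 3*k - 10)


(1) = (4*r^2 - 10*r - 6)/(4*r^2 + 20*r + 21)
(2) = (w^2 - 4*w - 5)/(w^2 - 6*w)
(3) = (2*p + 2)/(2*p^2 + 13*p + 15)
(4) = (s^2 - 8*s + 15)/(s^2 - 2*s - 8)
(5) = (k + 7)/(k + 2)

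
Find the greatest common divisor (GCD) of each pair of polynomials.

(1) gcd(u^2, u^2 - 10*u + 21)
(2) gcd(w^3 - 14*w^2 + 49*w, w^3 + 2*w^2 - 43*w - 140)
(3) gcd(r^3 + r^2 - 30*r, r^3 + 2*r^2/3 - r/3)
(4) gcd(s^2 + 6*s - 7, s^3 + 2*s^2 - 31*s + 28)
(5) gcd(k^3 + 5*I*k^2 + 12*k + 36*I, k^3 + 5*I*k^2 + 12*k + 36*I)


(1) = gcd(u^2, (u - 7)*(u - 3)) = 1
(2) = w - 7
(3) = gcd(r*(r - 5)*(r + 6), r*(r - 1/3)*(r + 1)) = r
(4) = gcd((s - 1)*(s + 7), (s - 4)*(s - 1)*(s + 7)) = s^2 + 6*s - 7
(5) = k^3 + 5*I*k^2 + 12*k + 36*I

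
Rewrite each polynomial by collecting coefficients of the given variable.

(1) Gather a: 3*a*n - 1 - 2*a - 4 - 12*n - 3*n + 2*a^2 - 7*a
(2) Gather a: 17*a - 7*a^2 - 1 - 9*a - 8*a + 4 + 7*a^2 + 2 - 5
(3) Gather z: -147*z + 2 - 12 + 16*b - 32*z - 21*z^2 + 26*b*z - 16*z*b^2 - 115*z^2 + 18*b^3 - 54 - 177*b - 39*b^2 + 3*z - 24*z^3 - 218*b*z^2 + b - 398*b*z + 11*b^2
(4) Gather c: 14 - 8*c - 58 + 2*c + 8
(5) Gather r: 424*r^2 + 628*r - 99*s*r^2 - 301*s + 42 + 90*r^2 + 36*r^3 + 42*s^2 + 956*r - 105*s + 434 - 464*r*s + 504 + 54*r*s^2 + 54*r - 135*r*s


(1) = 2*a^2 + a*(3*n - 9) - 15*n - 5
(2) = 0
(3) = 18*b^3 - 28*b^2 - 160*b - 24*z^3 + z^2*(-218*b - 136) + z*(-16*b^2 - 372*b - 176) - 64
(4) = -6*c - 36
(5) = 36*r^3 + r^2*(514 - 99*s) + r*(54*s^2 - 599*s + 1638) + 42*s^2 - 406*s + 980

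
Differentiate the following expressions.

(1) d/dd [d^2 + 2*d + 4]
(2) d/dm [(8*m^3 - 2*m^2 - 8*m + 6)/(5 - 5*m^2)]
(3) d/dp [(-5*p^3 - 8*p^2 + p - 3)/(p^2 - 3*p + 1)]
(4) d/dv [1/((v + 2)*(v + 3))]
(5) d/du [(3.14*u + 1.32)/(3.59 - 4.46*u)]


(1) = 2*d + 2
(2) = 8*(-m^4 + 2*m^2 + m - 1)/(5*(m^4 - 2*m^2 + 1))
(3) = (-5*p^4 + 30*p^3 + 8*p^2 - 10*p - 8)/(p^4 - 6*p^3 + 11*p^2 - 6*p + 1)
(4) = (-2*v - 5)/(v^4 + 10*v^3 + 37*v^2 + 60*v + 36)
(5) = (76.532708*u - 61.603682)/(4.46*u - 3.59)^3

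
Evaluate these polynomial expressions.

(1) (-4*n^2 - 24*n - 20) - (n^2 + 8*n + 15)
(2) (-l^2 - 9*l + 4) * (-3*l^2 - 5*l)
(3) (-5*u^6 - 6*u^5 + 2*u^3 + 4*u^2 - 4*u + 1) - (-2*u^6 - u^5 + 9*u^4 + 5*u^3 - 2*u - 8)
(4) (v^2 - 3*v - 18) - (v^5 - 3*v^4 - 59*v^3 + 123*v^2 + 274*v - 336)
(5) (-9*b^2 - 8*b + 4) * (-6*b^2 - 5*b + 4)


(1) = -5*n^2 - 32*n - 35
(2) = 3*l^4 + 32*l^3 + 33*l^2 - 20*l
(3) = -3*u^6 - 5*u^5 - 9*u^4 - 3*u^3 + 4*u^2 - 2*u + 9
(4) = -v^5 + 3*v^4 + 59*v^3 - 122*v^2 - 277*v + 318
(5) = 54*b^4 + 93*b^3 - 20*b^2 - 52*b + 16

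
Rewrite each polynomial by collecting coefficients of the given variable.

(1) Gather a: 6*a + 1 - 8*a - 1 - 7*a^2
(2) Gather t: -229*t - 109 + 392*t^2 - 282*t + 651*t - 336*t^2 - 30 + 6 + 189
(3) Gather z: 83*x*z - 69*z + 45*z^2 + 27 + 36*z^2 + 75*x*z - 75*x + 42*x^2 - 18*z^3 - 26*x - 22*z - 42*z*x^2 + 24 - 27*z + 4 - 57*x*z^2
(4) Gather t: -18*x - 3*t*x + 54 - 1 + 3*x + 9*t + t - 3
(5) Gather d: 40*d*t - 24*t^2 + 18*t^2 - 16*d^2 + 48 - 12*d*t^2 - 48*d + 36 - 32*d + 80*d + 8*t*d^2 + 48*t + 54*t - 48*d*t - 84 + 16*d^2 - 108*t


(1) = -7*a^2 - 2*a
(2) = 56*t^2 + 140*t + 56
(3) = 42*x^2 - 101*x - 18*z^3 + z^2*(81 - 57*x) + z*(-42*x^2 + 158*x - 118) + 55
(4) = t*(10 - 3*x) - 15*x + 50
(5) = 8*d^2*t + d*(-12*t^2 - 8*t) - 6*t^2 - 6*t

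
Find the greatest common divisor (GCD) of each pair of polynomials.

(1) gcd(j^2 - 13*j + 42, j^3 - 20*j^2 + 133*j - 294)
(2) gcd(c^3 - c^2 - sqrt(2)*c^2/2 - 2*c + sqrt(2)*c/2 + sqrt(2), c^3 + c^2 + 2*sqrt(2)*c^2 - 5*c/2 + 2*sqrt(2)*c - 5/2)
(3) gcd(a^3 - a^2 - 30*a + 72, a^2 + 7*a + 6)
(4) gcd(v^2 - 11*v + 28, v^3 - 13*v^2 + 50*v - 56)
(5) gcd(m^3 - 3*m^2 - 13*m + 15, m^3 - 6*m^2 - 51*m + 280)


(1) = gcd((j - 7)*(j - 6), (j - 7)^2*(j - 6)) = j^2 - 13*j + 42
(2) = gcd((c - 2)*(c + 1)*(c - sqrt(2)/2), (c + 1)*(c - sqrt(2)/2)*(c + 5*sqrt(2)/2)) = c^2 + c*(1 - sqrt(2)/2) - sqrt(2)/2
(3) = gcd((a - 4)*(a - 3)*(a + 6), (a + 1)*(a + 6)) = a + 6
(4) = gcd((v - 7)*(v - 4), (v - 7)*(v - 4)*(v - 2)) = v^2 - 11*v + 28
(5) = gcd((m - 5)*(m - 1)*(m + 3), (m - 8)*(m - 5)*(m + 7)) = m - 5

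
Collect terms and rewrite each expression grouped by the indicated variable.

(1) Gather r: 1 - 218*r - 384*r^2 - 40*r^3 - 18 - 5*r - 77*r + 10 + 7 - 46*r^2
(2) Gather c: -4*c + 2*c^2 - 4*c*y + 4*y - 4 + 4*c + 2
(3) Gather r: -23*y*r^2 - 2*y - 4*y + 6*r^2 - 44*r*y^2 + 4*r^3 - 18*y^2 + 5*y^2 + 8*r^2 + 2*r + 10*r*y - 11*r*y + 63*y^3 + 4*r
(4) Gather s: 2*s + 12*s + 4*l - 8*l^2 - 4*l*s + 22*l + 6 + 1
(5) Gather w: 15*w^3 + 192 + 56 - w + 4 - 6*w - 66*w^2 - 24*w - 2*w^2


(1) = -40*r^3 - 430*r^2 - 300*r
(2) = 2*c^2 - 4*c*y + 4*y - 2
(3) = 4*r^3 + r^2*(14 - 23*y) + r*(-44*y^2 - y + 6) + 63*y^3 - 13*y^2 - 6*y
(4) = -8*l^2 + 26*l + s*(14 - 4*l) + 7
(5) = 15*w^3 - 68*w^2 - 31*w + 252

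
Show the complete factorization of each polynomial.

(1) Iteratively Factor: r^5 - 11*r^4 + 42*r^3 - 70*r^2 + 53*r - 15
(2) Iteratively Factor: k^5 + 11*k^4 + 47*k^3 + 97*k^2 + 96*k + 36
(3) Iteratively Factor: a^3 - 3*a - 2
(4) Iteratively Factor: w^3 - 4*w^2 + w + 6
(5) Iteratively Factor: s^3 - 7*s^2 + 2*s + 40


(1) = (r - 3)*(r^4 - 8*r^3 + 18*r^2 - 16*r + 5) = (r - 3)*(r - 1)*(r^3 - 7*r^2 + 11*r - 5) = (r - 3)*(r - 1)^2*(r^2 - 6*r + 5) = (r - 5)*(r - 3)*(r - 1)^2*(r - 1)
(2) = (k + 1)*(k^4 + 10*k^3 + 37*k^2 + 60*k + 36) = (k + 1)*(k + 3)*(k^3 + 7*k^2 + 16*k + 12) = (k + 1)*(k + 3)^2*(k^2 + 4*k + 4) = (k + 1)*(k + 2)*(k + 3)^2*(k + 2)
(3) = (a + 1)*(a^2 - a - 2) = (a - 2)*(a + 1)*(a + 1)
(4) = (w - 3)*(w^2 - w - 2) = (w - 3)*(w - 2)*(w + 1)
(5) = (s - 4)*(s^2 - 3*s - 10) = (s - 4)*(s + 2)*(s - 5)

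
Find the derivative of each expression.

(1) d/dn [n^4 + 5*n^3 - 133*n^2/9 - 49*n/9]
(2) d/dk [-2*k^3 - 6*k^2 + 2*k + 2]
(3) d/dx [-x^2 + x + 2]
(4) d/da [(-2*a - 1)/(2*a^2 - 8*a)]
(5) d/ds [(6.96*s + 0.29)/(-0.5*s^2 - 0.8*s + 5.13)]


(1) = 4*n^3 + 15*n^2 - 266*n/9 - 49/9
(2) = -6*k^2 - 12*k + 2
(3) = 1 - 2*x
(4) = (a^2 + a - 2)/(a^2*(a^2 - 8*a + 16))
(5) = (3.48*s^2 + 0.29*s + 35.9368)/(0.25*s^4 + 0.8*s^3 - 4.49*s^2 - 8.208*s + 26.3169)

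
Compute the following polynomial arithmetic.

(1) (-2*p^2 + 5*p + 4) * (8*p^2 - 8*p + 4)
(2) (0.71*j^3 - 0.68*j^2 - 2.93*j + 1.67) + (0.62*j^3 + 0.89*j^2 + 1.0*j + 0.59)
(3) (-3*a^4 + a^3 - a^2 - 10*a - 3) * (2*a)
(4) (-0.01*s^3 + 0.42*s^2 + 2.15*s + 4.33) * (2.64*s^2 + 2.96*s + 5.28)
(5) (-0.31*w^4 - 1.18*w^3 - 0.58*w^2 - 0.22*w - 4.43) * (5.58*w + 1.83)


(1) = -16*p^4 + 56*p^3 - 16*p^2 - 12*p + 16
(2) = 1.33*j^3 + 0.21*j^2 - 1.93*j + 2.26
(3) = -6*a^5 + 2*a^4 - 2*a^3 - 20*a^2 - 6*a
(4) = -0.0264*s^5 + 1.0792*s^4 + 6.8664*s^3 + 20.0128*s^2 + 24.1688*s + 22.8624
(5) = -1.7298*w^5 - 7.1517*w^4 - 5.3958*w^3 - 2.289*w^2 - 25.122*w - 8.1069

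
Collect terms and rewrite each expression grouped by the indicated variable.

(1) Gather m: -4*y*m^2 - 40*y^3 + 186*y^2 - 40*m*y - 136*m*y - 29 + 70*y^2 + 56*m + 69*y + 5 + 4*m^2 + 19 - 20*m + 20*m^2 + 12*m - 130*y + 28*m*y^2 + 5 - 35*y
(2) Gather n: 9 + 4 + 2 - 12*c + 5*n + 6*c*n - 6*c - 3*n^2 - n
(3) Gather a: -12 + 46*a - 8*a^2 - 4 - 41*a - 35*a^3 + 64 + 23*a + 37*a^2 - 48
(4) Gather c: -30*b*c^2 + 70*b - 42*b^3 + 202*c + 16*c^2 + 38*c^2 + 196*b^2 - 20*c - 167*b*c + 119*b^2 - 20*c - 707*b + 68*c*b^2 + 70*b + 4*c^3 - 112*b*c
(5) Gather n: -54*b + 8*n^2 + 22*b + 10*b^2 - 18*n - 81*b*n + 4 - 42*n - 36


(1) = m^2*(24 - 4*y) + m*(28*y^2 - 176*y + 48) - 40*y^3 + 256*y^2 - 96*y
(2) = -18*c - 3*n^2 + n*(6*c + 4) + 15
(3) = -35*a^3 + 29*a^2 + 28*a
(4) = -42*b^3 + 315*b^2 - 567*b + 4*c^3 + c^2*(54 - 30*b) + c*(68*b^2 - 279*b + 162)
(5) = 10*b^2 - 32*b + 8*n^2 + n*(-81*b - 60) - 32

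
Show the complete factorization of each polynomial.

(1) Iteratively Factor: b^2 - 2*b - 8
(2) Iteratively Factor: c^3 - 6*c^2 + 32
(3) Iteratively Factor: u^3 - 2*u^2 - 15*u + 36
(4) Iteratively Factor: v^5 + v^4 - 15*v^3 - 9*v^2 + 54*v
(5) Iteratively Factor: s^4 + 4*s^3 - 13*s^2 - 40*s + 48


(1) = (b + 2)*(b - 4)
(2) = (c + 2)*(c^2 - 8*c + 16) = (c - 4)*(c + 2)*(c - 4)
(3) = (u - 3)*(u^2 + u - 12) = (u - 3)*(u + 4)*(u - 3)
(4) = (v - 2)*(v^4 + 3*v^3 - 9*v^2 - 27*v) = (v - 2)*(v + 3)*(v^3 - 9*v) = (v - 3)*(v - 2)*(v + 3)*(v^2 + 3*v) = v*(v - 3)*(v - 2)*(v + 3)*(v + 3)
(5) = (s + 4)*(s^3 - 13*s + 12) = (s + 4)^2*(s^2 - 4*s + 3) = (s - 1)*(s + 4)^2*(s - 3)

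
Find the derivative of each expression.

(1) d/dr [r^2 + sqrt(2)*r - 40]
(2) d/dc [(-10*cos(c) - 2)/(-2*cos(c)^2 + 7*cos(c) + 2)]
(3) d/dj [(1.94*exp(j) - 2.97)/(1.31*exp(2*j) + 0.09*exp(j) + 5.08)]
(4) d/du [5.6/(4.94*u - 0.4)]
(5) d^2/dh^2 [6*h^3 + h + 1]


(1) = 2*r + sqrt(2)
(2) = 2*(10*cos(c)^2 + 4*cos(c) + 3)*sin(c)/(2*sin(c)^2 + 7*cos(c))^2
(3) = (-2.5414*exp(2*j) + 7.7814*exp(j) + 10.1225)*exp(j)/(1.7161*exp(4*j) + 0.2358*exp(3*j) + 13.3177*exp(2*j) + 0.9144*exp(j) + 25.8064)
(4) = -27.664/(4.94*u - 0.4)^2
(5) = 36*h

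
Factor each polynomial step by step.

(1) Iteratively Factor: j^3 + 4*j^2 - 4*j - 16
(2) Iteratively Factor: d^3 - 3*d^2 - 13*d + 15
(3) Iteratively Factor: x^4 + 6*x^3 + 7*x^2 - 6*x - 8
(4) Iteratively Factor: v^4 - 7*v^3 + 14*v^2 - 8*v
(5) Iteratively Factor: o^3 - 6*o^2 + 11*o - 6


(1) = (j - 2)*(j^2 + 6*j + 8) = (j - 2)*(j + 4)*(j + 2)
(2) = (d - 5)*(d^2 + 2*d - 3) = (d - 5)*(d - 1)*(d + 3)
(3) = (x - 1)*(x^3 + 7*x^2 + 14*x + 8) = (x - 1)*(x + 2)*(x^2 + 5*x + 4) = (x - 1)*(x + 2)*(x + 4)*(x + 1)
(4) = (v - 1)*(v^3 - 6*v^2 + 8*v) = (v - 4)*(v - 1)*(v^2 - 2*v) = v*(v - 4)*(v - 1)*(v - 2)
(5) = (o - 3)*(o^2 - 3*o + 2) = (o - 3)*(o - 1)*(o - 2)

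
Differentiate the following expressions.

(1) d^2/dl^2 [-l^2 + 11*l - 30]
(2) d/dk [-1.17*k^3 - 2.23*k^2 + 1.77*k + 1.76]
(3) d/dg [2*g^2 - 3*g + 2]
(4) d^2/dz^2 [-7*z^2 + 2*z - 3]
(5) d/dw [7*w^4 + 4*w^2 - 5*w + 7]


(1) = -2
(2) = -3.51*k^2 - 4.46*k + 1.77
(3) = 4*g - 3
(4) = -14
(5) = 28*w^3 + 8*w - 5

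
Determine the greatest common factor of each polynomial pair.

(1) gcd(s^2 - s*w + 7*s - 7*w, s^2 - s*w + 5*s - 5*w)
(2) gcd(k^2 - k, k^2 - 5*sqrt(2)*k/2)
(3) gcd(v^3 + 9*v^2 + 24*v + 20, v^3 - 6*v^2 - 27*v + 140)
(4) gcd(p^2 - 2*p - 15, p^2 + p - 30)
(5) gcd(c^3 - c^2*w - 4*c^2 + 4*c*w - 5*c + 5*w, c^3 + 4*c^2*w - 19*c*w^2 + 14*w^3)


(1) = s - w
(2) = gcd(k*(k - 1), k*(k - 5*sqrt(2)/2)) = k
(3) = gcd((v + 2)^2*(v + 5), (v - 7)*(v - 4)*(v + 5)) = v + 5
(4) = gcd((p - 5)*(p + 3), (p - 5)*(p + 6)) = p - 5
(5) = -c + w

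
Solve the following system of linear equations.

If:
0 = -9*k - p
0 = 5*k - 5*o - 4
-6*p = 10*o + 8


Then:
k = 0
o = -4/5
p = 0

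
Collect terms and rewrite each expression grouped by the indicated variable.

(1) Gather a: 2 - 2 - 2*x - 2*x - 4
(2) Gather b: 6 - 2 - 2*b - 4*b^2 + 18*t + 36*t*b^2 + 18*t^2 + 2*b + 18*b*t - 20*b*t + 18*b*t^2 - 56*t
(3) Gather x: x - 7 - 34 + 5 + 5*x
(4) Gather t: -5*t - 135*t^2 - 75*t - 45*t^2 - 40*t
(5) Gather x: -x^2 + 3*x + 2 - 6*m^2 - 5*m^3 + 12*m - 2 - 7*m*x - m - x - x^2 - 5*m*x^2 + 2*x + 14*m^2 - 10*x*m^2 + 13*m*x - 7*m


(1) = -4*x - 4
(2) = b^2*(36*t - 4) + b*(18*t^2 - 2*t) + 18*t^2 - 38*t + 4
(3) = 6*x - 36
(4) = -180*t^2 - 120*t
(5) = -5*m^3 + 8*m^2 + 4*m + x^2*(-5*m - 2) + x*(-10*m^2 + 6*m + 4)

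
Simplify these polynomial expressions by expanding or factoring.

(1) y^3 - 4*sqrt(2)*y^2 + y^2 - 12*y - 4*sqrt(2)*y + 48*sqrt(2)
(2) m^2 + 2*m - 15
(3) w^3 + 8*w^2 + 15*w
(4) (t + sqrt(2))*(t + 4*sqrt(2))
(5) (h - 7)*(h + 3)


(1) = (y - 3)*(y + 4)*(y - 4*sqrt(2))
(2) = (m - 3)*(m + 5)
(3) = w*(w + 3)*(w + 5)
(4) = t^2 + 5*sqrt(2)*t + 8
(5) = h^2 - 4*h - 21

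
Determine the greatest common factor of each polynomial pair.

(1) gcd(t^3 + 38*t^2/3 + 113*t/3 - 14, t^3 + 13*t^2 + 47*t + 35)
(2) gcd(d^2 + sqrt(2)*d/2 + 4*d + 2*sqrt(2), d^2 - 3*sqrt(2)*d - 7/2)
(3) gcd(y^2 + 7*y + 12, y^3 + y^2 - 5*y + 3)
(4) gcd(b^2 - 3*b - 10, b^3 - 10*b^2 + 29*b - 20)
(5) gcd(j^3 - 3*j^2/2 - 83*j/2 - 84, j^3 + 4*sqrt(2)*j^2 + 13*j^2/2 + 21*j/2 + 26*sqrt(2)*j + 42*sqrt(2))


(1) = t + 7
(2) = gcd((d + 4)*(d + sqrt(2)/2), (d - 7*sqrt(2)/2)*(d + sqrt(2)/2)) = d + sqrt(2)/2
(3) = y + 3
(4) = b - 5
(5) = j^2 + 13*j/2 + 21/2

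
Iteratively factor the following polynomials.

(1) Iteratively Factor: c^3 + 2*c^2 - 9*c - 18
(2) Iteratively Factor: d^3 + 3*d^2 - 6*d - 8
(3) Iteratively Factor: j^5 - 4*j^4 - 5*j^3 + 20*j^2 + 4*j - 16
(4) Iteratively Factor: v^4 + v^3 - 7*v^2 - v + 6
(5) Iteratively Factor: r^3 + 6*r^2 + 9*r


(1) = (c + 3)*(c^2 - c - 6) = (c + 2)*(c + 3)*(c - 3)
(2) = (d - 2)*(d^2 + 5*d + 4) = (d - 2)*(d + 4)*(d + 1)
(3) = (j - 2)*(j^4 - 2*j^3 - 9*j^2 + 2*j + 8) = (j - 2)*(j + 2)*(j^3 - 4*j^2 - j + 4) = (j - 2)*(j - 1)*(j + 2)*(j^2 - 3*j - 4) = (j - 4)*(j - 2)*(j - 1)*(j + 2)*(j + 1)
(4) = (v + 1)*(v^3 - 7*v + 6) = (v - 1)*(v + 1)*(v^2 + v - 6) = (v - 2)*(v - 1)*(v + 1)*(v + 3)
(5) = (r + 3)*(r^2 + 3*r) = (r + 3)^2*(r)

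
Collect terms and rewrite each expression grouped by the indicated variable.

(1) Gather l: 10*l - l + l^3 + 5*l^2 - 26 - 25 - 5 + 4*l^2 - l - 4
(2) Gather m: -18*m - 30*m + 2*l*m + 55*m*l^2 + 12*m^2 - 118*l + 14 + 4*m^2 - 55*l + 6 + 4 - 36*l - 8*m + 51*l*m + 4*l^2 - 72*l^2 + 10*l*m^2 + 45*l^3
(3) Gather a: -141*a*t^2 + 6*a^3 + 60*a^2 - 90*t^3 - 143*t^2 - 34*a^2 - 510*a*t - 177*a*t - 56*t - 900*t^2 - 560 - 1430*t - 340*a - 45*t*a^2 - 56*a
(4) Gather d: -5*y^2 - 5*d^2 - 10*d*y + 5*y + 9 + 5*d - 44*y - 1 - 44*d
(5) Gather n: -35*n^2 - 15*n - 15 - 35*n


(1) = l^3 + 9*l^2 + 8*l - 60
(2) = 45*l^3 - 68*l^2 - 209*l + m^2*(10*l + 16) + m*(55*l^2 + 53*l - 56) + 24
(3) = 6*a^3 + a^2*(26 - 45*t) + a*(-141*t^2 - 687*t - 396) - 90*t^3 - 1043*t^2 - 1486*t - 560
(4) = -5*d^2 + d*(-10*y - 39) - 5*y^2 - 39*y + 8
(5) = -35*n^2 - 50*n - 15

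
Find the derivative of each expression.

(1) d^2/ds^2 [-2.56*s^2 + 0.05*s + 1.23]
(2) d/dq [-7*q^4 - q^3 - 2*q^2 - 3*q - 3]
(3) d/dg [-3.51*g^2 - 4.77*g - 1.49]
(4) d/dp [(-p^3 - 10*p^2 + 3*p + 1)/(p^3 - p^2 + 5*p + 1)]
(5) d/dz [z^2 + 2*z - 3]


(1) = -5.12000000000000
(2) = -28*q^3 - 3*q^2 - 4*q - 3
(3) = -7.02*g - 4.77
(4) = (11*p^4 - 16*p^3 - 53*p^2 - 18*p - 2)/(p^6 - 2*p^5 + 11*p^4 - 8*p^3 + 23*p^2 + 10*p + 1)
(5) = 2*z + 2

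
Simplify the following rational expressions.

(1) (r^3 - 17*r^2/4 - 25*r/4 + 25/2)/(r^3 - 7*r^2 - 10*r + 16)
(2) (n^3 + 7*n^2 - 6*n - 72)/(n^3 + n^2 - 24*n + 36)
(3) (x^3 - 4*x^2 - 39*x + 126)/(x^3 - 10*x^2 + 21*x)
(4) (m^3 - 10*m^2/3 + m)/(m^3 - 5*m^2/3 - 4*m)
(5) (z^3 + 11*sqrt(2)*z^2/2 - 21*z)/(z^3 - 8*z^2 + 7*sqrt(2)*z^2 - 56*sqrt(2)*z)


(1) = (4*r^2 - 25*r + 25)/(4*r^2 - 36*r + 32)
(2) = (n + 4)/(n - 2)
(3) = (x + 6)/x
(4) = (3*m - 1)/(3*m + 4)
(5) = (2*z - 3*sqrt(2))/(2*z - 16)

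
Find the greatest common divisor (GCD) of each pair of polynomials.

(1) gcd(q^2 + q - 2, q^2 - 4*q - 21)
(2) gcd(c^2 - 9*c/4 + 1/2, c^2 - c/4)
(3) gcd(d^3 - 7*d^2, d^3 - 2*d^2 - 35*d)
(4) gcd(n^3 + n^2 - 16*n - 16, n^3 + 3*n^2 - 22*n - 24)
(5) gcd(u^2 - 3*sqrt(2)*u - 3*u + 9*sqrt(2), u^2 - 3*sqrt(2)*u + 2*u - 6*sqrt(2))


(1) = 1
(2) = gcd((c - 2)*(c - 1/4), c*(c - 1/4)) = c - 1/4
(3) = d^2 - 7*d
(4) = n^2 - 3*n - 4
(5) = u - 3*sqrt(2)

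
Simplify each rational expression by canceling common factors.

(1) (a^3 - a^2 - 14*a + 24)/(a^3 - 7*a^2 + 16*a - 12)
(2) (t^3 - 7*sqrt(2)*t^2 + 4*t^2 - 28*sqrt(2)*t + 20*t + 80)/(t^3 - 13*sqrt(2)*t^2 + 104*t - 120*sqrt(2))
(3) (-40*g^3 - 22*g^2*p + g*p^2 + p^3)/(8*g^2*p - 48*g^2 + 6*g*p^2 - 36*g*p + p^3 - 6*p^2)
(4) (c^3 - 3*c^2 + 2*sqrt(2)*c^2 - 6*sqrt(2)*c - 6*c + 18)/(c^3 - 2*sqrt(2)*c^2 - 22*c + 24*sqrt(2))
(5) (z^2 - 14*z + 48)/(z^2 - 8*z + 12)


(1) = (a + 4)/(a - 2)
(2) = (t + 4)/(t - 6*sqrt(2))
(3) = (-5*g + p)/(p - 6)
(4) = (c - 3)/(c - 4*sqrt(2))
(5) = (z - 8)/(z - 2)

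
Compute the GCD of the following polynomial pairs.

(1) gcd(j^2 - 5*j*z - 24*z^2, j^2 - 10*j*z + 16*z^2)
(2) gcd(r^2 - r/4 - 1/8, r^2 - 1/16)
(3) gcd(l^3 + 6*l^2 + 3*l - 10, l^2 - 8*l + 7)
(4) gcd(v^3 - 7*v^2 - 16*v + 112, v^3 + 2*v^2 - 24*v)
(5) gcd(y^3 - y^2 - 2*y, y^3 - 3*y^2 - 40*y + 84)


(1) = -j + 8*z
(2) = gcd((r - 1/2)*(r + 1/4), (r - 1/4)*(r + 1/4)) = r + 1/4
(3) = l - 1
(4) = gcd((v - 7)*(v - 4)*(v + 4), v*(v - 4)*(v + 6)) = v - 4
(5) = gcd(y*(y - 2)*(y + 1), (y - 7)*(y - 2)*(y + 6)) = y - 2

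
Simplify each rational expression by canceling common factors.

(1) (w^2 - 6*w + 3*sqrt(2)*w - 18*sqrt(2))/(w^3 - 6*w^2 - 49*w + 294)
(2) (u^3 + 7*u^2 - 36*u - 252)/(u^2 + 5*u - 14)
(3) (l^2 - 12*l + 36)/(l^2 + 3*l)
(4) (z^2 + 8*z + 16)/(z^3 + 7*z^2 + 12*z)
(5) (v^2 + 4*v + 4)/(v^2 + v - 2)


(1) = (w + 3*sqrt(2))/(w^2 - 49)
(2) = (u^2 - 36)/(u - 2)
(3) = (l^2 - 12*l + 36)/(l^2 + 3*l)
(4) = (z + 4)/(z^2 + 3*z)
(5) = (v + 2)/(v - 1)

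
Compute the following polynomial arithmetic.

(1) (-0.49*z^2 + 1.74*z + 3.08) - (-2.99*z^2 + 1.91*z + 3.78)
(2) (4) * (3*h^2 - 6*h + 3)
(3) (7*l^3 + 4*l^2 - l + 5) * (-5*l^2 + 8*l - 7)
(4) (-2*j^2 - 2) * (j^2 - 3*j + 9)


(1) = 2.5*z^2 - 0.17*z - 0.7
(2) = 12*h^2 - 24*h + 12
(3) = -35*l^5 + 36*l^4 - 12*l^3 - 61*l^2 + 47*l - 35
(4) = -2*j^4 + 6*j^3 - 20*j^2 + 6*j - 18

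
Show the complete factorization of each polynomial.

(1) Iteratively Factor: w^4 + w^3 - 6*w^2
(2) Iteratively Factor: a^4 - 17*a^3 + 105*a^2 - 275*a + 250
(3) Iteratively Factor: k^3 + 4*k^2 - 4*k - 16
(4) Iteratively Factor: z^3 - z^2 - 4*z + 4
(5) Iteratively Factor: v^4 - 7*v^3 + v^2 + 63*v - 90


(1) = (w + 3)*(w^3 - 2*w^2) = w*(w + 3)*(w^2 - 2*w) = w*(w - 2)*(w + 3)*(w)
(2) = (a - 2)*(a^3 - 15*a^2 + 75*a - 125) = (a - 5)*(a - 2)*(a^2 - 10*a + 25) = (a - 5)^2*(a - 2)*(a - 5)
(3) = (k + 4)*(k^2 - 4) = (k + 2)*(k + 4)*(k - 2)
(4) = (z - 1)*(z^2 - 4) = (z - 2)*(z - 1)*(z + 2)
(5) = (v - 5)*(v^3 - 2*v^2 - 9*v + 18) = (v - 5)*(v + 3)*(v^2 - 5*v + 6) = (v - 5)*(v - 2)*(v + 3)*(v - 3)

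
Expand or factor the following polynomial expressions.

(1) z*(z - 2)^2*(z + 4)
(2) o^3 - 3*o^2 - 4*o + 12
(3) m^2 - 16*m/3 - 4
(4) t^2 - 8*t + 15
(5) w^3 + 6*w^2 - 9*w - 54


(1) = z^4 - 12*z^2 + 16*z
(2) = (o - 3)*(o - 2)*(o + 2)
(3) = (m - 6)*(m + 2/3)
(4) = (t - 5)*(t - 3)
(5) = (w - 3)*(w + 3)*(w + 6)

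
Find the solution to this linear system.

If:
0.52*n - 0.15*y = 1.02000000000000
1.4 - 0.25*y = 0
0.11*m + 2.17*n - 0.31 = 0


Then:
m = -67.74
n = 3.58
y = 5.60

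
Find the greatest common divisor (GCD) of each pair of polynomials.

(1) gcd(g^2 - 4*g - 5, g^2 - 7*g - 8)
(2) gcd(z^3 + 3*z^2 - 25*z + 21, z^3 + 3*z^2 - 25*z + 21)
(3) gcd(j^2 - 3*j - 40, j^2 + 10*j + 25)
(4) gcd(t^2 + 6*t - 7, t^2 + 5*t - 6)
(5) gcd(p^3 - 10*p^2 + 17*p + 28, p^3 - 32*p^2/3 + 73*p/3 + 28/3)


(1) = g + 1
(2) = gcd((z - 3)*(z - 1)*(z + 7), (z - 3)*(z - 1)*(z + 7)) = z^3 + 3*z^2 - 25*z + 21
(3) = gcd((j - 8)*(j + 5), (j + 5)^2) = j + 5
(4) = t - 1
(5) = gcd((p - 7)*(p - 4)*(p + 1), (p - 7)*(p - 4)*(p + 1/3)) = p^2 - 11*p + 28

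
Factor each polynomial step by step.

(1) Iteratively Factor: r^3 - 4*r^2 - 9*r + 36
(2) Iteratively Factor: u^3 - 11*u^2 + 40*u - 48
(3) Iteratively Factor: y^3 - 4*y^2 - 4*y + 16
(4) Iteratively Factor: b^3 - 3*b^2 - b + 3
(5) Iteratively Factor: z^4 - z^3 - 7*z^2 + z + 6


(1) = (r - 3)*(r^2 - r - 12) = (r - 3)*(r + 3)*(r - 4)
(2) = (u - 4)*(u^2 - 7*u + 12) = (u - 4)*(u - 3)*(u - 4)
(3) = (y + 2)*(y^2 - 6*y + 8) = (y - 4)*(y + 2)*(y - 2)
(4) = (b - 1)*(b^2 - 2*b - 3) = (b - 3)*(b - 1)*(b + 1)
(5) = (z - 1)*(z^3 - 7*z - 6) = (z - 1)*(z + 1)*(z^2 - z - 6) = (z - 1)*(z + 1)*(z + 2)*(z - 3)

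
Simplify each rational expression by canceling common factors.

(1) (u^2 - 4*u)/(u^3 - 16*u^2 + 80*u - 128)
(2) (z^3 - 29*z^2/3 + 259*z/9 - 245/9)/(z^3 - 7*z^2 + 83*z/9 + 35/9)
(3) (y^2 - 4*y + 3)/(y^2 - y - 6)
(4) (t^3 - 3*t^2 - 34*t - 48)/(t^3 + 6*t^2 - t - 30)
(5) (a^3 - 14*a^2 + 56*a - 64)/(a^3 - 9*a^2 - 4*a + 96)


(1) = u/(u^2 - 12*u + 32)
(2) = (3*z - 7)/(3*z + 1)
(3) = (y - 1)/(y + 2)
(4) = (t^2 - 6*t - 16)/(t^2 + 3*t - 10)
(5) = (a - 2)/(a + 3)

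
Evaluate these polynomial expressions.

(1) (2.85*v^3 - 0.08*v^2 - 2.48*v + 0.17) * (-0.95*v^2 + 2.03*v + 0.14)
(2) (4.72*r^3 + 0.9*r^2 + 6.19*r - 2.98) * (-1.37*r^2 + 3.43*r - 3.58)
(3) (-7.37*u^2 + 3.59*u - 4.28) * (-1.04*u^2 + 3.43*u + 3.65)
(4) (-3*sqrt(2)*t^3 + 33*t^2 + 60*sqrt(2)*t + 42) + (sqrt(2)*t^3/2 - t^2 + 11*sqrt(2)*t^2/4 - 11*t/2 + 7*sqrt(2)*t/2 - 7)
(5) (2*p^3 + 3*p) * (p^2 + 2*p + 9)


(1) = -2.7075*v^5 + 5.8615*v^4 + 2.5926*v^3 - 5.2071*v^2 - 0.0021*v + 0.0238
(2) = -6.4664*r^5 + 14.9566*r^4 - 22.2909*r^3 + 22.0923*r^2 - 32.3816*r + 10.6684
(3) = 7.6648*u^4 - 29.0127*u^3 - 10.1356*u^2 - 1.5769*u - 15.622
(4) = -5*sqrt(2)*t^3/2 + 11*sqrt(2)*t^2/4 + 32*t^2 - 11*t/2 + 127*sqrt(2)*t/2 + 35
(5) = 2*p^5 + 4*p^4 + 21*p^3 + 6*p^2 + 27*p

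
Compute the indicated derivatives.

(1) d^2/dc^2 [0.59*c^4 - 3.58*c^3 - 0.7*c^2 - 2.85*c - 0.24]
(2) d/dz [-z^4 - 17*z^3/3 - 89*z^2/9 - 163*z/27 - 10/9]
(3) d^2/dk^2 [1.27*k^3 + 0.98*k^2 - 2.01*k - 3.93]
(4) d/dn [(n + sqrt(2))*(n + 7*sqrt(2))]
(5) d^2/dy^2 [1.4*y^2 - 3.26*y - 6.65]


(1) = 7.08*c^2 - 21.48*c - 1.4
(2) = -4*z^3 - 17*z^2 - 178*z/9 - 163/27
(3) = 7.62*k + 1.96
(4) = 2*n + 8*sqrt(2)
(5) = 2.80000000000000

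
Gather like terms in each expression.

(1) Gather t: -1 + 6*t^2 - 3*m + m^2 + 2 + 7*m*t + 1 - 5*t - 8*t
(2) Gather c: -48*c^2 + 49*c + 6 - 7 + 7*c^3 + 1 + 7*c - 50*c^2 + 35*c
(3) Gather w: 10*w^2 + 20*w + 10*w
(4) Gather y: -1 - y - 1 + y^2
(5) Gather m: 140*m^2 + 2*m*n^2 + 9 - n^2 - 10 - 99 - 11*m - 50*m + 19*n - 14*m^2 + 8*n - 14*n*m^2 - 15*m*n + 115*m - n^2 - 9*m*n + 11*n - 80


(1) = m^2 - 3*m + 6*t^2 + t*(7*m - 13) + 2
(2) = 7*c^3 - 98*c^2 + 91*c
(3) = 10*w^2 + 30*w
(4) = y^2 - y - 2
(5) = m^2*(126 - 14*n) + m*(2*n^2 - 24*n + 54) - 2*n^2 + 38*n - 180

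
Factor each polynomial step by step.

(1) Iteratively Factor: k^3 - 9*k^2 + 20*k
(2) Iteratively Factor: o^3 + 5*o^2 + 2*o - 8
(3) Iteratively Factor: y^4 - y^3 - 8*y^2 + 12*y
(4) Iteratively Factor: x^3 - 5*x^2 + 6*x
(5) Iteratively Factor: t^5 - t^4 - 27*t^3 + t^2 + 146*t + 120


(1) = (k - 4)*(k^2 - 5*k) = k*(k - 4)*(k - 5)
(2) = (o - 1)*(o^2 + 6*o + 8) = (o - 1)*(o + 2)*(o + 4)
(3) = (y - 2)*(y^3 + y^2 - 6*y) = (y - 2)*(y + 3)*(y^2 - 2*y) = y*(y - 2)*(y + 3)*(y - 2)
(4) = (x)*(x^2 - 5*x + 6) = x*(x - 2)*(x - 3)
(5) = (t + 2)*(t^4 - 3*t^3 - 21*t^2 + 43*t + 60) = (t - 3)*(t + 2)*(t^3 - 21*t - 20) = (t - 3)*(t + 1)*(t + 2)*(t^2 - t - 20) = (t - 3)*(t + 1)*(t + 2)*(t + 4)*(t - 5)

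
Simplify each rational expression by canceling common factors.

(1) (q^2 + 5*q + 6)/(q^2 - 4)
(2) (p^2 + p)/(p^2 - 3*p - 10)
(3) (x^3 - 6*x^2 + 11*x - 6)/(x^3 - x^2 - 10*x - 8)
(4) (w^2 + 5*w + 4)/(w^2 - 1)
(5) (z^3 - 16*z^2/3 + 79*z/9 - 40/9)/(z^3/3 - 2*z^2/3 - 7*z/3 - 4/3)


(1) = (q + 3)/(q - 2)
(2) = (p^2 + p)/(p^2 - 3*p - 10)
(3) = (x^3 - 6*x^2 + 11*x - 6)/(x^3 - x^2 - 10*x - 8)
(4) = (w + 4)/(w - 1)
(5) = (9*z^3 - 48*z^2 + 79*z - 40)/(3*z^3 - 6*z^2 - 21*z - 12)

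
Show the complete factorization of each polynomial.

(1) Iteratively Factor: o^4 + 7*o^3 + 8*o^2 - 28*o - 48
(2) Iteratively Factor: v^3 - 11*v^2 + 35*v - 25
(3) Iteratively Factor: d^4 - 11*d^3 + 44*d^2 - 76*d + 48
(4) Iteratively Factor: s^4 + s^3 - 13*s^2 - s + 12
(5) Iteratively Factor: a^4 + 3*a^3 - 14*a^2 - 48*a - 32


(1) = (o + 3)*(o^3 + 4*o^2 - 4*o - 16) = (o + 3)*(o + 4)*(o^2 - 4) = (o - 2)*(o + 3)*(o + 4)*(o + 2)
(2) = (v - 5)*(v^2 - 6*v + 5) = (v - 5)^2*(v - 1)
(3) = (d - 2)*(d^3 - 9*d^2 + 26*d - 24) = (d - 3)*(d - 2)*(d^2 - 6*d + 8) = (d - 4)*(d - 3)*(d - 2)*(d - 2)
(4) = (s + 1)*(s^3 - 13*s + 12) = (s - 3)*(s + 1)*(s^2 + 3*s - 4) = (s - 3)*(s - 1)*(s + 1)*(s + 4)
(5) = (a + 4)*(a^3 - a^2 - 10*a - 8) = (a - 4)*(a + 4)*(a^2 + 3*a + 2) = (a - 4)*(a + 2)*(a + 4)*(a + 1)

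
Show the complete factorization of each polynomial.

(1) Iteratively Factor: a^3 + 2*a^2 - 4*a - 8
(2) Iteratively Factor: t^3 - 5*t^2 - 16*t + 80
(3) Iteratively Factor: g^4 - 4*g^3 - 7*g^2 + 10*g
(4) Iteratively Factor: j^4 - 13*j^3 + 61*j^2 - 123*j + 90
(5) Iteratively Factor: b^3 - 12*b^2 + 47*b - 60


(1) = (a - 2)*(a^2 + 4*a + 4) = (a - 2)*(a + 2)*(a + 2)
(2) = (t - 4)*(t^2 - t - 20) = (t - 4)*(t + 4)*(t - 5)
(3) = (g - 1)*(g^3 - 3*g^2 - 10*g) = (g - 1)*(g + 2)*(g^2 - 5*g) = g*(g - 1)*(g + 2)*(g - 5)
(4) = (j - 2)*(j^3 - 11*j^2 + 39*j - 45) = (j - 3)*(j - 2)*(j^2 - 8*j + 15) = (j - 5)*(j - 3)*(j - 2)*(j - 3)
(5) = (b - 4)*(b^2 - 8*b + 15) = (b - 4)*(b - 3)*(b - 5)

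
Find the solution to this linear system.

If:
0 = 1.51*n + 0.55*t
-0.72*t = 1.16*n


Then:
n = 0.00
t = 0.00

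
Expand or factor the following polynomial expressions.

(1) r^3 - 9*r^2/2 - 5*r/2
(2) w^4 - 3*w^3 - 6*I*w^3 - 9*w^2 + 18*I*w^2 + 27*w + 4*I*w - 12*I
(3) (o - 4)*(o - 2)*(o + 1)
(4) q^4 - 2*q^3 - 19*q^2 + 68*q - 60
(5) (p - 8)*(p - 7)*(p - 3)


(1) = r*(r - 5)*(r + 1/2)
(2) = (w - 3)*(w - 4*I)*(w - I)^2
(3) = o^3 - 5*o^2 + 2*o + 8
(4) = (q - 3)*(q - 2)^2*(q + 5)
(5) = p^3 - 18*p^2 + 101*p - 168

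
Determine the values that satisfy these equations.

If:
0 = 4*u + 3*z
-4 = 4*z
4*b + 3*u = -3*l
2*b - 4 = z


Then:
b = 3/2
l = -11/4
u = 3/4
z = -1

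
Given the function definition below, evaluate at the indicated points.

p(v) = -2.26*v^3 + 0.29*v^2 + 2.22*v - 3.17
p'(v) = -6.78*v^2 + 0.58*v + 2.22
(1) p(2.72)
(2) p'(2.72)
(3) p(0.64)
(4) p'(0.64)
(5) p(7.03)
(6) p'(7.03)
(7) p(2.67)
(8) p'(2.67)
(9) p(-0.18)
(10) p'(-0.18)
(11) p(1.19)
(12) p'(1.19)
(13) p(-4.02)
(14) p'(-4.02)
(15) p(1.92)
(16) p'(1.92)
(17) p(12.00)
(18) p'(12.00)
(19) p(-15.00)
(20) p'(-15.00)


(1) = -40.47
(2) = -46.36
(3) = -2.22
(4) = -0.19
(5) = -758.42
(6) = -328.78
(7) = -38.19
(8) = -44.57
(9) = -3.55
(10) = 1.90
(11) = -3.93
(12) = -6.69
(13) = 139.41
(14) = -109.68
(15) = -13.83
(16) = -21.66
(17) = -3840.05
(18) = -967.14
(19) = 7656.28
(20) = -1531.98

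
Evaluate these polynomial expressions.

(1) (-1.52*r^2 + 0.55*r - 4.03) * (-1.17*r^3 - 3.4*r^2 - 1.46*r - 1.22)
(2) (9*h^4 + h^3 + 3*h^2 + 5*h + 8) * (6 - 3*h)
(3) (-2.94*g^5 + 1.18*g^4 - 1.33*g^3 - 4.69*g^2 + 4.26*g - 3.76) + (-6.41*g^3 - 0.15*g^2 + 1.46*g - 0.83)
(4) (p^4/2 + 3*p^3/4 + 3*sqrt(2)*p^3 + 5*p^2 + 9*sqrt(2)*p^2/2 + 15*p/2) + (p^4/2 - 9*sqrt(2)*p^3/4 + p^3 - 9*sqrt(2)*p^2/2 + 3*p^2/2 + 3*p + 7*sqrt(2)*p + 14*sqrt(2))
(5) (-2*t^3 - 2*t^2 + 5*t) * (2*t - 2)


(1) = 1.7784*r^5 + 4.5245*r^4 + 5.0643*r^3 + 14.7534*r^2 + 5.2128*r + 4.9166
(2) = -27*h^5 + 51*h^4 - 3*h^3 + 3*h^2 + 6*h + 48
(3) = -2.94*g^5 + 1.18*g^4 - 7.74*g^3 - 4.84*g^2 + 5.72*g - 4.59
(4) = p^4 + 3*sqrt(2)*p^3/4 + 7*p^3/4 + 13*p^2/2 + 7*sqrt(2)*p + 21*p/2 + 14*sqrt(2)
(5) = -4*t^4 + 14*t^2 - 10*t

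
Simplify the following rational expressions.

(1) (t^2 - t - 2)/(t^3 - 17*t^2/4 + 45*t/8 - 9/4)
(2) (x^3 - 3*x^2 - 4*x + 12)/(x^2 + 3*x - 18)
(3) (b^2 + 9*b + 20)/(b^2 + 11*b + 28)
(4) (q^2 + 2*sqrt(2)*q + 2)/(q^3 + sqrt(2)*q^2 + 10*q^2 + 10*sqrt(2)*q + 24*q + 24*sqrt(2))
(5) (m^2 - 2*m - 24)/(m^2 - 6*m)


(1) = (8*t + 8)/(8*t^2 - 18*t + 9)
(2) = (x^2 - 4)/(x + 6)
(3) = (b + 5)/(b + 7)
(4) = (q + sqrt(2))/(q^2 + 10*q + 24)
(5) = (m + 4)/m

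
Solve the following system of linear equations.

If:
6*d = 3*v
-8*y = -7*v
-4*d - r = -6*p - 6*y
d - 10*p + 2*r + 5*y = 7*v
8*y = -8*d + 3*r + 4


Then:
d = 16/325
p = -14/65
r = -316/325
v = 32/325
y = 28/325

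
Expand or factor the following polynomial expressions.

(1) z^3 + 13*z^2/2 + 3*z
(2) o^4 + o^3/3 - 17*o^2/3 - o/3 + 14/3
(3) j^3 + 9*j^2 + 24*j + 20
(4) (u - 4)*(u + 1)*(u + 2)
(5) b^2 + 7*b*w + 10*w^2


(1) = z*(z + 1/2)*(z + 6)
(2) = (o - 2)*(o - 1)*(o + 1)*(o + 7/3)
(3) = (j + 2)^2*(j + 5)
(4) = u^3 - u^2 - 10*u - 8
(5) = (b + 2*w)*(b + 5*w)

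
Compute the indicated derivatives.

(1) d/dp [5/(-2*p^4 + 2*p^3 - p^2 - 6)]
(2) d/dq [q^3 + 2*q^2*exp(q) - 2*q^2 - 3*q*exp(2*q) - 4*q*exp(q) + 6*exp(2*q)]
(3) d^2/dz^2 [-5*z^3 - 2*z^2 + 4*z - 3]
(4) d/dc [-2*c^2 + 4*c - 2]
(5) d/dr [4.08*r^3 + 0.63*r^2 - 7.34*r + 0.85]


(1) = 10*p*(4*p^2 - 3*p + 1)/(2*p^4 - 2*p^3 + p^2 + 6)^2
(2) = 2*q^2*exp(q) + 3*q^2 - 6*q*exp(2*q) - 4*q + 9*exp(2*q) - 4*exp(q)
(3) = -30*z - 4
(4) = 4 - 4*c
(5) = 12.24*r^2 + 1.26*r - 7.34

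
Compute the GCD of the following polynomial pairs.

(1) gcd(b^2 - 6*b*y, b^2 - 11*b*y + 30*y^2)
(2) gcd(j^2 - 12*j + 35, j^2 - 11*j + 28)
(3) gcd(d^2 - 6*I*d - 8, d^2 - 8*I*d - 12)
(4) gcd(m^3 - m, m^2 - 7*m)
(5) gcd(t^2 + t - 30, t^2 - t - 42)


(1) = gcd(b*(b - 6*y), (b - 6*y)*(b - 5*y)) = -b + 6*y
(2) = j - 7
(3) = gcd((d - 4*I)*(d - 2*I), (d - 6*I)*(d - 2*I)) = d - 2*I
(4) = m
(5) = gcd((t - 5)*(t + 6), (t - 7)*(t + 6)) = t + 6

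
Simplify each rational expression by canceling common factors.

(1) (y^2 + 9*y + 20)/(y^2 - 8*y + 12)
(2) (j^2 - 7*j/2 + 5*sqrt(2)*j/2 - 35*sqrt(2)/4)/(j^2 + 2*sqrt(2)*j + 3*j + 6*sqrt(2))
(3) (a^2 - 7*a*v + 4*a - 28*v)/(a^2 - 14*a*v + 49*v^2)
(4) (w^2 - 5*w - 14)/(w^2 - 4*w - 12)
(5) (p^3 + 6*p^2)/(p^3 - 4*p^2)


(1) = (y^2 + 9*y + 20)/(y^2 - 8*y + 12)
(2) = (4*j^2 + j*(-14 + 10*sqrt(2)) - 35*sqrt(2))/(4*j^2 + j*(8*sqrt(2) + 12) + 24*sqrt(2))
(3) = (-a - 4)/(-a + 7*v)
(4) = (w - 7)/(w - 6)
(5) = (p + 6)/(p - 4)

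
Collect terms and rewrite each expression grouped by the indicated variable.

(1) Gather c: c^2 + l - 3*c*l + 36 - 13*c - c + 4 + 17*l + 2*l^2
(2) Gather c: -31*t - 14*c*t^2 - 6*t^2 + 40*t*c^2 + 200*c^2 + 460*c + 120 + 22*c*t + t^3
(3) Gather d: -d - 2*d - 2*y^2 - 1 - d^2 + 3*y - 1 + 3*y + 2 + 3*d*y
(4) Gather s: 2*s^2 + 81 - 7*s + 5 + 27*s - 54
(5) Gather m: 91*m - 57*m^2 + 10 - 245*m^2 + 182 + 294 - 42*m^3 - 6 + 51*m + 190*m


(1) = c^2 + c*(-3*l - 14) + 2*l^2 + 18*l + 40
(2) = c^2*(40*t + 200) + c*(-14*t^2 + 22*t + 460) + t^3 - 6*t^2 - 31*t + 120
(3) = -d^2 + d*(3*y - 3) - 2*y^2 + 6*y
(4) = 2*s^2 + 20*s + 32
(5) = -42*m^3 - 302*m^2 + 332*m + 480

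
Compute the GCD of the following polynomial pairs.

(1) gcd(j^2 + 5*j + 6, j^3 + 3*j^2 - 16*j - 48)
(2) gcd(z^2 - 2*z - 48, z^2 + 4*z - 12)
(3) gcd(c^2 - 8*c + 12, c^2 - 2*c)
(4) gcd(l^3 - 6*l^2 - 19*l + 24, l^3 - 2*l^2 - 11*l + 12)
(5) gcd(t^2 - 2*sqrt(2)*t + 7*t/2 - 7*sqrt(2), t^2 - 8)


(1) = j + 3
(2) = gcd((z - 8)*(z + 6), (z - 2)*(z + 6)) = z + 6
(3) = gcd((c - 6)*(c - 2), c*(c - 2)) = c - 2
(4) = gcd((l - 8)*(l - 1)*(l + 3), (l - 4)*(l - 1)*(l + 3)) = l^2 + 2*l - 3
(5) = t - 2*sqrt(2)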